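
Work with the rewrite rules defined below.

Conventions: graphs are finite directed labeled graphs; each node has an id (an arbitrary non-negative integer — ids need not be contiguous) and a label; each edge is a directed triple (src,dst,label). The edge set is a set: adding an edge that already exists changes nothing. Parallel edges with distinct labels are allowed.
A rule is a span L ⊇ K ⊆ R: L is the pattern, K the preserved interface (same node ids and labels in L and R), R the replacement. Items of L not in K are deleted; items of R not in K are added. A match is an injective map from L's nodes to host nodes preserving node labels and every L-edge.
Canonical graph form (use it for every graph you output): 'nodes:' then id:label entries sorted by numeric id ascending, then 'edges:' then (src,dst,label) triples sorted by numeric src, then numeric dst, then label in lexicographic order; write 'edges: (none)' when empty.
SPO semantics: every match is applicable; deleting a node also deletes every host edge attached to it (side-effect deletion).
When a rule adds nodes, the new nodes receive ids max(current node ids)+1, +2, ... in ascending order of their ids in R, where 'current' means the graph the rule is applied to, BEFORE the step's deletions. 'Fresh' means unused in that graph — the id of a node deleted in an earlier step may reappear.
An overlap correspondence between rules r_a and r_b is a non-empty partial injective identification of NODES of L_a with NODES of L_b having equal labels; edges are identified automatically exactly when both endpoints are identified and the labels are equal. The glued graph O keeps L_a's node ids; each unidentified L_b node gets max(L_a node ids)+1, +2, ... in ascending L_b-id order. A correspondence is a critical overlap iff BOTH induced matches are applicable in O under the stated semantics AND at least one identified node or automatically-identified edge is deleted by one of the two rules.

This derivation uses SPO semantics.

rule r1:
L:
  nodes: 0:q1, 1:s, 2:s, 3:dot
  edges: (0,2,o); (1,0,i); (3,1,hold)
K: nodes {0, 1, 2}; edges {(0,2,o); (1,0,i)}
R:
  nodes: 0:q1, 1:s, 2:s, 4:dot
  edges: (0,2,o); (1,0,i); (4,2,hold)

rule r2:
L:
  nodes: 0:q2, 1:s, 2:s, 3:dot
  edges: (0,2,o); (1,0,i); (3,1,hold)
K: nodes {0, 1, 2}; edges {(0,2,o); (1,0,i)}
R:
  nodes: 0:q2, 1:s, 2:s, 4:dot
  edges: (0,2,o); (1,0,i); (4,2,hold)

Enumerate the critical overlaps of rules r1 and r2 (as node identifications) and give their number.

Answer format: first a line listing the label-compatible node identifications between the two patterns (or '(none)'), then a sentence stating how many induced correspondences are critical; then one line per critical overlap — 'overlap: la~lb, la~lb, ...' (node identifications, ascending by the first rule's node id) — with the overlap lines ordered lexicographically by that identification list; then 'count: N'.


label-compatible node identifications between L(r1) and L(r2): 1~1, 1~2, 2~1, 2~2, 3~3
7 of the induced correspondences are critical overlaps of r1 and r2.
overlap: 1~1, 2~2, 3~3
overlap: 1~1, 3~3
overlap: 1~2, 2~1, 3~3
overlap: 1~2, 3~3
overlap: 2~1, 3~3
overlap: 2~2, 3~3
overlap: 3~3
count: 7


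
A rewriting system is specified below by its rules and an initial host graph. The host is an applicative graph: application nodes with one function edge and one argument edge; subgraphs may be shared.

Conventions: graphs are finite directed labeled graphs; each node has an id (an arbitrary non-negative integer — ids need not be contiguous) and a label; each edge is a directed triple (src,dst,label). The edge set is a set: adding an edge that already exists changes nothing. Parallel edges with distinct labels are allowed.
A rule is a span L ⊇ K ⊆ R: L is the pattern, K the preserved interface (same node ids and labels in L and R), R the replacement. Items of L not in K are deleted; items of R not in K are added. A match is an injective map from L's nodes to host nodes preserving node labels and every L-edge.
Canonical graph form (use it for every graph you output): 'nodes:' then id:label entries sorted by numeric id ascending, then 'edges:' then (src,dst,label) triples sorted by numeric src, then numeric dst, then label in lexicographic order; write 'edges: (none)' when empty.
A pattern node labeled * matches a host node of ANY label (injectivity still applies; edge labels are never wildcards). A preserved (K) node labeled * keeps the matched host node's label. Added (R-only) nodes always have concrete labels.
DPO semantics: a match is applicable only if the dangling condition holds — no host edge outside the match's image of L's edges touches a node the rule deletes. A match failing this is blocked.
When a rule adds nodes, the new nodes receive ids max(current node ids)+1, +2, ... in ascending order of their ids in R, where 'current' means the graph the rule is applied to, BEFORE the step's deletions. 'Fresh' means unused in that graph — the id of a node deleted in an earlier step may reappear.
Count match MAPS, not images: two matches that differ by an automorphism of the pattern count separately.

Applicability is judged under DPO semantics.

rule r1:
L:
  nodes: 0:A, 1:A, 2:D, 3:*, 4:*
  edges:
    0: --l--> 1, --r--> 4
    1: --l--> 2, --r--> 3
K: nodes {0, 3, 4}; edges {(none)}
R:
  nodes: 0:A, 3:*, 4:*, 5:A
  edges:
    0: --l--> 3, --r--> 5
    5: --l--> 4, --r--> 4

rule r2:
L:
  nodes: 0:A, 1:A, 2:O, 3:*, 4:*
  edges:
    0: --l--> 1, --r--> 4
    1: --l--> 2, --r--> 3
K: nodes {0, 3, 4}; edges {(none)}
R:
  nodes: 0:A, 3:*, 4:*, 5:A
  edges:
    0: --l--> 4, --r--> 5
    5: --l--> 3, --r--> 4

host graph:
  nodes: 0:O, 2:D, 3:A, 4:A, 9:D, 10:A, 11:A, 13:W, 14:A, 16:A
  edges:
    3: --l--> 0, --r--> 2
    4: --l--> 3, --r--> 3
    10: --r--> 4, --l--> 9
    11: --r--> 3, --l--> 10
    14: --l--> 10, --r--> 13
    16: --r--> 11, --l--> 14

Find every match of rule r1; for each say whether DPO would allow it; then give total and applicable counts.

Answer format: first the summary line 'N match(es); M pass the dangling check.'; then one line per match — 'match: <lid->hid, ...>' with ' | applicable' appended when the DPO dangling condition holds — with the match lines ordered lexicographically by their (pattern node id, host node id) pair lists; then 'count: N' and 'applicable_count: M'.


2 match(es); 0 pass the dangling check.
match: 0->11, 1->10, 2->9, 3->4, 4->3
match: 0->14, 1->10, 2->9, 3->4, 4->13
count: 2
applicable_count: 0


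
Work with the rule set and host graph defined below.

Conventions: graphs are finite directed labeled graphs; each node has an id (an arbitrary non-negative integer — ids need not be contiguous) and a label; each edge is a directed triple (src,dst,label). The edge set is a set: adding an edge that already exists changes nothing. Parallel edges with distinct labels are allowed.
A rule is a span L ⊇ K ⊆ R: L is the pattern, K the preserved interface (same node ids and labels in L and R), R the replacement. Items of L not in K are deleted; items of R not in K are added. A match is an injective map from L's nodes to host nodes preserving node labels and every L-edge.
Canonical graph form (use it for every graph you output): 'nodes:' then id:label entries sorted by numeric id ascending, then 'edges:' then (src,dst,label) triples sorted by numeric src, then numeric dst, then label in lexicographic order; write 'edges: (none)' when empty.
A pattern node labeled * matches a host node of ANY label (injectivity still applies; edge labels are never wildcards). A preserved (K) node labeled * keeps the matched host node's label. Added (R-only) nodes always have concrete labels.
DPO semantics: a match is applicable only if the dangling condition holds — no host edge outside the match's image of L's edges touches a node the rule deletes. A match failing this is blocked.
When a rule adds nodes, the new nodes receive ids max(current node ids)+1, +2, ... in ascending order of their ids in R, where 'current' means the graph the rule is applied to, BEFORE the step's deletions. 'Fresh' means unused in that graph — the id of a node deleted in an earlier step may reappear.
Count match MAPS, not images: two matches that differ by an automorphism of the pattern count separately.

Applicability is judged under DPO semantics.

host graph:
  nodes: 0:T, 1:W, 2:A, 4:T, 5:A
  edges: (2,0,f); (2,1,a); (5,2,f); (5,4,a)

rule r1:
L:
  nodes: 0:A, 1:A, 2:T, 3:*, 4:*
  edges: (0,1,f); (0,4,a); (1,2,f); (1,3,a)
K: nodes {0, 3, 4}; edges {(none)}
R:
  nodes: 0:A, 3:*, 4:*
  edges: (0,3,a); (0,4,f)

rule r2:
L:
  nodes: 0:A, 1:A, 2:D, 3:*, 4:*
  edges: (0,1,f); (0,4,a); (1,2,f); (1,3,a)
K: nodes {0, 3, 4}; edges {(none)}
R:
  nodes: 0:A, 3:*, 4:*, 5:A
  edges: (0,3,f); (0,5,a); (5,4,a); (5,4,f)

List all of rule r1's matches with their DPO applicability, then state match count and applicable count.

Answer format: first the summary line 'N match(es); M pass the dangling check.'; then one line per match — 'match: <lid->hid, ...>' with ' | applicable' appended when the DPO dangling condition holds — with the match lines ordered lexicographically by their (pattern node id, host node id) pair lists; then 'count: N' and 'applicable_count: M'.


1 match(es); 1 pass the dangling check.
match: 0->5, 1->2, 2->0, 3->1, 4->4 | applicable
count: 1
applicable_count: 1


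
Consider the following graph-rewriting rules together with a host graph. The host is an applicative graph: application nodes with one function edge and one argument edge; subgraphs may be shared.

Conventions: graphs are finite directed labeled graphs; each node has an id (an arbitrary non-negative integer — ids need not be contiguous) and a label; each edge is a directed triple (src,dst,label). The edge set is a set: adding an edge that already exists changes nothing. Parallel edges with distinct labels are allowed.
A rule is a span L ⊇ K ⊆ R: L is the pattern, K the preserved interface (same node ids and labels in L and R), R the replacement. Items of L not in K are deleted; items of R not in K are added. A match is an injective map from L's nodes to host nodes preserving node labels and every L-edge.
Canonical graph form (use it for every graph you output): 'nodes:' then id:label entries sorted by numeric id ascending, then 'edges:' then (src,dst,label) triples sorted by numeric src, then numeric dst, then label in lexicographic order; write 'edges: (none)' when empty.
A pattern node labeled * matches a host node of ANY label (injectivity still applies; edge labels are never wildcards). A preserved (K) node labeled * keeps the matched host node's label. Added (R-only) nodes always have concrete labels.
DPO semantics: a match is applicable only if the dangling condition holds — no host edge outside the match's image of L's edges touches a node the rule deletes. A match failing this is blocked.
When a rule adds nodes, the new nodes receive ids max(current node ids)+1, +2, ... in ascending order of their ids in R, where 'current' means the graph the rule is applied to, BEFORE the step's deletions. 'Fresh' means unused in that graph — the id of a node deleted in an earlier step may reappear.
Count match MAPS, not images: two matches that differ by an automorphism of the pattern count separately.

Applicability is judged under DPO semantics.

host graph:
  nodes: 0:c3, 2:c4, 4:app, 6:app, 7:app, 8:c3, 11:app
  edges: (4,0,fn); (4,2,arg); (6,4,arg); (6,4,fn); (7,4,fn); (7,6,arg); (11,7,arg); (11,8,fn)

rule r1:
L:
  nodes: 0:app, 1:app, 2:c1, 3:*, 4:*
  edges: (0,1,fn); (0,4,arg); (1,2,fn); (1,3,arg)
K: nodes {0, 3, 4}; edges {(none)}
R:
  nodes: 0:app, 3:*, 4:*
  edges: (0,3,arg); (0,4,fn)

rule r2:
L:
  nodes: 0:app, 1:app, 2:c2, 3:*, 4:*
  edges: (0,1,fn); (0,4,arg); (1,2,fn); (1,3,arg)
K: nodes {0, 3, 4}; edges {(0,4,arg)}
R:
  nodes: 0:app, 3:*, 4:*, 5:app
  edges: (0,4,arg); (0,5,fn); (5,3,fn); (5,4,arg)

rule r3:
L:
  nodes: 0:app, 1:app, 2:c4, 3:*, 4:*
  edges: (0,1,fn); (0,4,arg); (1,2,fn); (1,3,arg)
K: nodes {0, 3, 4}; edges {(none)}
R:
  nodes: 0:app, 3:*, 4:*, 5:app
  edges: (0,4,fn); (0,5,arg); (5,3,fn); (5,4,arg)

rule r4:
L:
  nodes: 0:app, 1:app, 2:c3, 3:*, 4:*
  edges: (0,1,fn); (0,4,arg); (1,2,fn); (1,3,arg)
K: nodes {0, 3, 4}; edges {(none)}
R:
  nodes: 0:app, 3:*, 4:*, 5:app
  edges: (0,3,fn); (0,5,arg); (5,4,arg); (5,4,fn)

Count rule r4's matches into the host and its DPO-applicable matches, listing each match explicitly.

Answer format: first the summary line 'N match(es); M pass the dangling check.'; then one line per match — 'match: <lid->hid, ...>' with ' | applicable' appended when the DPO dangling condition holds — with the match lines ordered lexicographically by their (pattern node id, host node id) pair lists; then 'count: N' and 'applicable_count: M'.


1 match(es); 0 pass the dangling check.
match: 0->7, 1->4, 2->0, 3->2, 4->6
count: 1
applicable_count: 0


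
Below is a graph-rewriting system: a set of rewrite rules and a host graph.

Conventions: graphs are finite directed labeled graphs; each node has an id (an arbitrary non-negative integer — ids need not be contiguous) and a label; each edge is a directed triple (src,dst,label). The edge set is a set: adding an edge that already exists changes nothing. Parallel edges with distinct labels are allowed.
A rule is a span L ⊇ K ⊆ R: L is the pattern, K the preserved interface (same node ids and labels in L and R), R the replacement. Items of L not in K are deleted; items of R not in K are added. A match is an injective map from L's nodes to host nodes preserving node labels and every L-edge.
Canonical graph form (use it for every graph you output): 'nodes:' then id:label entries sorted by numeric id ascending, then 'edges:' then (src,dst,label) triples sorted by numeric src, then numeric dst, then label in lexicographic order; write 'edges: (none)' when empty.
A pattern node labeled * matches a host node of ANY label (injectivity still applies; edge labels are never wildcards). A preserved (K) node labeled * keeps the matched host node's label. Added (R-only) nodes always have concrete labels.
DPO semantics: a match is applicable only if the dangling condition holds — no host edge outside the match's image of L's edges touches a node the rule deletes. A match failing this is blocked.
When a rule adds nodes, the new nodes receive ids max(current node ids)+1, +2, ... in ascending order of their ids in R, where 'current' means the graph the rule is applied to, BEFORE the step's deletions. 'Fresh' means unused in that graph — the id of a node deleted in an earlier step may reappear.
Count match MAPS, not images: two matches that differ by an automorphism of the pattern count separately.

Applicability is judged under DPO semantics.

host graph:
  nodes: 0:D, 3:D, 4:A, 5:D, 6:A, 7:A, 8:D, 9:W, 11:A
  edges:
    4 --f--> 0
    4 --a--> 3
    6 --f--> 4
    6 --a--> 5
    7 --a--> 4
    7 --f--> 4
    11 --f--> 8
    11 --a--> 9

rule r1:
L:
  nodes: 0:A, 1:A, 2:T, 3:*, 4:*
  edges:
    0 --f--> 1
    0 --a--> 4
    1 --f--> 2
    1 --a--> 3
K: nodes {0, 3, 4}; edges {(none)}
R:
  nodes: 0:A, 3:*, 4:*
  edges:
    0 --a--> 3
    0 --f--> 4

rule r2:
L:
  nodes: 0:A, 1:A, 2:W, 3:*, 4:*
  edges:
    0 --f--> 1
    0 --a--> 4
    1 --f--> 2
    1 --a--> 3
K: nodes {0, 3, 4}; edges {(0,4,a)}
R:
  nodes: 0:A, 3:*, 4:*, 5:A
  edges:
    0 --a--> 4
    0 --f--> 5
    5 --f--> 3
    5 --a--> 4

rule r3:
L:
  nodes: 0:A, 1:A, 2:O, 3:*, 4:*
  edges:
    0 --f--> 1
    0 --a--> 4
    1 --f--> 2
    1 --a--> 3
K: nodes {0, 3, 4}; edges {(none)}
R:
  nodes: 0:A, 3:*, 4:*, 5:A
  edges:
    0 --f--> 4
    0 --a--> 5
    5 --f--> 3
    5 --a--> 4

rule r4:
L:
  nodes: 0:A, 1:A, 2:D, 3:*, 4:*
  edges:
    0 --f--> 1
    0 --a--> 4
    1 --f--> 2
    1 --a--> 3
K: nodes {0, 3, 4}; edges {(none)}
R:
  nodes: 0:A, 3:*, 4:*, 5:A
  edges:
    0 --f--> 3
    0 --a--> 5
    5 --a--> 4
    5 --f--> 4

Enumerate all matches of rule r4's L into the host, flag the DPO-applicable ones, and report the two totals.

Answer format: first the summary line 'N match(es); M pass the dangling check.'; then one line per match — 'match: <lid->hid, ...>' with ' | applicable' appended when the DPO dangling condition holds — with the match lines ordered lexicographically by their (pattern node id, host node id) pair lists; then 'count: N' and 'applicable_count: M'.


1 match(es); 0 pass the dangling check.
match: 0->6, 1->4, 2->0, 3->3, 4->5
count: 1
applicable_count: 0


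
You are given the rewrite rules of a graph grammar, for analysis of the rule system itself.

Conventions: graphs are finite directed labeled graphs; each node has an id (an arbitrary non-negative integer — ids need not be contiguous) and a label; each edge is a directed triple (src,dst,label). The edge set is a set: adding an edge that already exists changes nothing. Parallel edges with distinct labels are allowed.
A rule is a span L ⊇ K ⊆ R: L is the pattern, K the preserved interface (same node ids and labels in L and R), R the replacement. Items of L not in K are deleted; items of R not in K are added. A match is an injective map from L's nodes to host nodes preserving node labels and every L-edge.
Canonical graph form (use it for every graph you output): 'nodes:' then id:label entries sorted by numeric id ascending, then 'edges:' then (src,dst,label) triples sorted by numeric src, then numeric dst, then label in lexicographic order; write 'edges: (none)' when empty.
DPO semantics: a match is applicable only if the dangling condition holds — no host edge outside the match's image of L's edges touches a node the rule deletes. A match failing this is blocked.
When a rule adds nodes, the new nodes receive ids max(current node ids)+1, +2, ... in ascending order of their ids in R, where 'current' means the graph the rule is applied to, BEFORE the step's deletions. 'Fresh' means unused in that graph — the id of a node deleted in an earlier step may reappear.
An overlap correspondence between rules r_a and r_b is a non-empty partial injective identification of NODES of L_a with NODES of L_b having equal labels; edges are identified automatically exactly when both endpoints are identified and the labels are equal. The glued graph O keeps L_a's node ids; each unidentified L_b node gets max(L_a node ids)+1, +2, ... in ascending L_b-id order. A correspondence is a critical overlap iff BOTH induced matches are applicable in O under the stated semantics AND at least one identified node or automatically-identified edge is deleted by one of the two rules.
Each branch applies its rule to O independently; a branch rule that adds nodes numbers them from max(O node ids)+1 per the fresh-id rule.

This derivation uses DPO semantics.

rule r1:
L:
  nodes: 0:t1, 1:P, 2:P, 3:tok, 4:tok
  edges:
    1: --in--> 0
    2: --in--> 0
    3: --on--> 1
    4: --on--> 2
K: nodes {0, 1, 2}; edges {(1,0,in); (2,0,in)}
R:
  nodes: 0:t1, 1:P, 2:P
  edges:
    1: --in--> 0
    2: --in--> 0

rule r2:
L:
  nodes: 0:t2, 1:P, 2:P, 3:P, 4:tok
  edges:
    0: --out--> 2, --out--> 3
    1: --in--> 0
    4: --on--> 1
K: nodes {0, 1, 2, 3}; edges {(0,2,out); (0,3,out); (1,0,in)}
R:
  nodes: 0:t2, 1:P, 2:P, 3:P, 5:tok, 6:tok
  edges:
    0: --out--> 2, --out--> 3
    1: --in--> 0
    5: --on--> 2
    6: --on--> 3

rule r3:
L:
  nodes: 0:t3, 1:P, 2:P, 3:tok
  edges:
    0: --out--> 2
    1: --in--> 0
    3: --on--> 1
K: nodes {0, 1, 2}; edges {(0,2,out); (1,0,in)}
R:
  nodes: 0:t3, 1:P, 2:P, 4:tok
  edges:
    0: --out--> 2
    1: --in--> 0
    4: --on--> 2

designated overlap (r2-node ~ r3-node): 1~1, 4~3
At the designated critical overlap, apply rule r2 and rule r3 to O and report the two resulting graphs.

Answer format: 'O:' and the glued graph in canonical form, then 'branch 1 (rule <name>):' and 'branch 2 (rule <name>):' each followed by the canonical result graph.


O:
nodes: 0:t2, 1:P, 2:P, 3:P, 4:tok, 5:t3, 6:P
edges: (0,2,out); (0,3,out); (1,0,in); (1,5,in); (4,1,on); (5,6,out)
branch 1 (rule r2):
nodes: 0:t2, 1:P, 2:P, 3:P, 5:t3, 6:P, 7:tok, 8:tok
edges: (0,2,out); (0,3,out); (1,0,in); (1,5,in); (5,6,out); (7,2,on); (8,3,on)
branch 2 (rule r3):
nodes: 0:t2, 1:P, 2:P, 3:P, 5:t3, 6:P, 7:tok
edges: (0,2,out); (0,3,out); (1,0,in); (1,5,in); (5,6,out); (7,6,on)


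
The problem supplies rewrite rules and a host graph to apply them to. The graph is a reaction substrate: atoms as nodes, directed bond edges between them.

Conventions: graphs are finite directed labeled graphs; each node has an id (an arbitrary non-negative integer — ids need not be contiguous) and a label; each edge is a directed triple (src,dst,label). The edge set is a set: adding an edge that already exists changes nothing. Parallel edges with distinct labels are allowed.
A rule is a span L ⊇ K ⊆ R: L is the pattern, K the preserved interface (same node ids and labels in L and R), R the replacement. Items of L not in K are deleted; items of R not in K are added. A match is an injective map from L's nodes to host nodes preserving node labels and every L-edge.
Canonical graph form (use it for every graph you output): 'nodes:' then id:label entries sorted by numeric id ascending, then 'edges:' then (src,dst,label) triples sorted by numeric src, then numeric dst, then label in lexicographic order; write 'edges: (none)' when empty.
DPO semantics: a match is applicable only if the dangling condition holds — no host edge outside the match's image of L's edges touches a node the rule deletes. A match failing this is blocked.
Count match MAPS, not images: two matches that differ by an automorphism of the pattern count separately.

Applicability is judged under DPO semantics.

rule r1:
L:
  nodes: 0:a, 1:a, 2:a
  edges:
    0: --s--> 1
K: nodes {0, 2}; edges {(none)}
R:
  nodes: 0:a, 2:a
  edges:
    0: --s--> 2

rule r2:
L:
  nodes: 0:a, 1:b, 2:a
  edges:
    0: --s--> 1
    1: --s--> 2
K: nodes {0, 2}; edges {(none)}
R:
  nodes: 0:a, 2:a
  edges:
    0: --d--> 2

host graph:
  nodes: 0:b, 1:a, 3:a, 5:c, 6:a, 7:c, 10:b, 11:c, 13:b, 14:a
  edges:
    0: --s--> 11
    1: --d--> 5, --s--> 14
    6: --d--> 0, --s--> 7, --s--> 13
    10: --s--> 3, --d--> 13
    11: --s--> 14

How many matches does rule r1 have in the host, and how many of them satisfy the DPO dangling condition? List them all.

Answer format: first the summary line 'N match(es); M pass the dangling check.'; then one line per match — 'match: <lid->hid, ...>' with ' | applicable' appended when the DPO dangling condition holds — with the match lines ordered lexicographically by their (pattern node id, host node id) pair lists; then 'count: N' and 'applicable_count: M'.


2 match(es); 0 pass the dangling check.
match: 0->1, 1->14, 2->3
match: 0->1, 1->14, 2->6
count: 2
applicable_count: 0


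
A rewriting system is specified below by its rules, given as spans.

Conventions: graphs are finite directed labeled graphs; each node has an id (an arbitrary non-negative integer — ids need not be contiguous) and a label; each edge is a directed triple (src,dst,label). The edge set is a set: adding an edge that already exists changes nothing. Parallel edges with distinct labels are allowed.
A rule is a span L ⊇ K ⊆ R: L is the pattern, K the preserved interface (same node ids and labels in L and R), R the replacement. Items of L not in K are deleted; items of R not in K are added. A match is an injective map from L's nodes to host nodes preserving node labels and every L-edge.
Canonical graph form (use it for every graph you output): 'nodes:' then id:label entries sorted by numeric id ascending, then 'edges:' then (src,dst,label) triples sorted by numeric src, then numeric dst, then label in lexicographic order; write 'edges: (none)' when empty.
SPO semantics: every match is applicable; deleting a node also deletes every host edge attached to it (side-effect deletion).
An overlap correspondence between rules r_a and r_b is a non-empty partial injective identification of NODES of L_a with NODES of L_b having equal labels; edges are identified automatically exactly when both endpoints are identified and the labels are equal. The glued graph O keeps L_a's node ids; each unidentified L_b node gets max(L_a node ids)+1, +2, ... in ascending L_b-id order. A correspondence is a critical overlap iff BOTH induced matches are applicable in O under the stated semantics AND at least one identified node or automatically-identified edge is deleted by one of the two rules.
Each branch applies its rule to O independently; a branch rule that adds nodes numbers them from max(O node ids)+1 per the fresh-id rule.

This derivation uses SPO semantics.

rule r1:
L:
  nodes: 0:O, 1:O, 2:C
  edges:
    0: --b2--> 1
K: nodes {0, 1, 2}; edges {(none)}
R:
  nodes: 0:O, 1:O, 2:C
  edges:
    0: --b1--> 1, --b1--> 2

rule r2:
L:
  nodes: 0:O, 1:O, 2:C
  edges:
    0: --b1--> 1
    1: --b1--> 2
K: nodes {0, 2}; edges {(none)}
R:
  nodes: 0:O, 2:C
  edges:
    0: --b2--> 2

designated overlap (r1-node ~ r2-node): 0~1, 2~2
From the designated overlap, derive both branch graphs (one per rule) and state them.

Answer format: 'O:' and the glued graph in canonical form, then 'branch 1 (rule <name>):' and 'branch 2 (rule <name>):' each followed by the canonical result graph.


O:
nodes: 0:O, 1:O, 2:C, 3:O
edges: (0,1,b2); (0,2,b1); (3,0,b1)
branch 1 (rule r1):
nodes: 0:O, 1:O, 2:C, 3:O
edges: (0,1,b1); (0,2,b1); (3,0,b1)
branch 2 (rule r2):
nodes: 1:O, 2:C, 3:O
edges: (3,2,b2)


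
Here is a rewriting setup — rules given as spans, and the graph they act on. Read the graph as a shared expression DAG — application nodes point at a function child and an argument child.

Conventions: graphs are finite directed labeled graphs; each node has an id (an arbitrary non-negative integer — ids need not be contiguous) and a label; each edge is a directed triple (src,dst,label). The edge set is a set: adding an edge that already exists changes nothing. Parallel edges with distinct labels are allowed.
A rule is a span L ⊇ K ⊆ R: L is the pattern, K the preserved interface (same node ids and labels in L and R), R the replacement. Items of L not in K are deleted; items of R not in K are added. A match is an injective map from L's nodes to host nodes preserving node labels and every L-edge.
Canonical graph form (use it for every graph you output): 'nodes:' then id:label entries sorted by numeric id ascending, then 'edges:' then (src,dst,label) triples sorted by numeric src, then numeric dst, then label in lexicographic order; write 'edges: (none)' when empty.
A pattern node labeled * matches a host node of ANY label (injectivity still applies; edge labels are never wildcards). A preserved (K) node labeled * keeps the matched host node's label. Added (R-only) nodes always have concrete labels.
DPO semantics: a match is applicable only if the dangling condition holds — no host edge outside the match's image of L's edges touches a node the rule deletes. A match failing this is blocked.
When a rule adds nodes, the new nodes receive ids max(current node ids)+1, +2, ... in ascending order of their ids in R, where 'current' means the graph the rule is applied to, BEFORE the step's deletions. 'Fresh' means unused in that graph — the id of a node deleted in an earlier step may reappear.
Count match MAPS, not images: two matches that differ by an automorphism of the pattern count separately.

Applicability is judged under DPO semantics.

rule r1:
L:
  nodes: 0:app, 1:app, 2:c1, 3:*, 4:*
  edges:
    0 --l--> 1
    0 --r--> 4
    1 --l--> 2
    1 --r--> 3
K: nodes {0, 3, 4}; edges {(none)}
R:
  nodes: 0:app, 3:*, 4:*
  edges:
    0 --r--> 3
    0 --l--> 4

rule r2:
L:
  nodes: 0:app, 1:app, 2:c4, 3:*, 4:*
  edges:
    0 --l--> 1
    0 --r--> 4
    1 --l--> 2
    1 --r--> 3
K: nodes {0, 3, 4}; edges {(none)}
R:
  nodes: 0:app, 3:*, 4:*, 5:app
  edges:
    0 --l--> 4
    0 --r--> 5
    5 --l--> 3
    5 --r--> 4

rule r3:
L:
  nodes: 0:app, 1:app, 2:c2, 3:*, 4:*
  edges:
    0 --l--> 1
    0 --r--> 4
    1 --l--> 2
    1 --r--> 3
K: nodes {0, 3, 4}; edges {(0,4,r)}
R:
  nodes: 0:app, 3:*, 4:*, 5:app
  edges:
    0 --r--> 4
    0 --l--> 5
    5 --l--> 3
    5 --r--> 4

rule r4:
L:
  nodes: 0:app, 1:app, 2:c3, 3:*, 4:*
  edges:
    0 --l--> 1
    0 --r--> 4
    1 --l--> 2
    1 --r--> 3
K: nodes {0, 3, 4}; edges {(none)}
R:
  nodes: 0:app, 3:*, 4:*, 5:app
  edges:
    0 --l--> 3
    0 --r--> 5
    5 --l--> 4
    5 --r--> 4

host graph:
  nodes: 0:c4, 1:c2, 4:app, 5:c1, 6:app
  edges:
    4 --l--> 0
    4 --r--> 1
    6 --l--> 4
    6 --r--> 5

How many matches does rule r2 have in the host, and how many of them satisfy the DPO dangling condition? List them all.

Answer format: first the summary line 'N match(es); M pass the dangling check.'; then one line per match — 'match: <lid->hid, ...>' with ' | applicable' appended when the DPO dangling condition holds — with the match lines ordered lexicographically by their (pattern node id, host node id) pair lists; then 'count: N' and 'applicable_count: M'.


1 match(es); 1 pass the dangling check.
match: 0->6, 1->4, 2->0, 3->1, 4->5 | applicable
count: 1
applicable_count: 1


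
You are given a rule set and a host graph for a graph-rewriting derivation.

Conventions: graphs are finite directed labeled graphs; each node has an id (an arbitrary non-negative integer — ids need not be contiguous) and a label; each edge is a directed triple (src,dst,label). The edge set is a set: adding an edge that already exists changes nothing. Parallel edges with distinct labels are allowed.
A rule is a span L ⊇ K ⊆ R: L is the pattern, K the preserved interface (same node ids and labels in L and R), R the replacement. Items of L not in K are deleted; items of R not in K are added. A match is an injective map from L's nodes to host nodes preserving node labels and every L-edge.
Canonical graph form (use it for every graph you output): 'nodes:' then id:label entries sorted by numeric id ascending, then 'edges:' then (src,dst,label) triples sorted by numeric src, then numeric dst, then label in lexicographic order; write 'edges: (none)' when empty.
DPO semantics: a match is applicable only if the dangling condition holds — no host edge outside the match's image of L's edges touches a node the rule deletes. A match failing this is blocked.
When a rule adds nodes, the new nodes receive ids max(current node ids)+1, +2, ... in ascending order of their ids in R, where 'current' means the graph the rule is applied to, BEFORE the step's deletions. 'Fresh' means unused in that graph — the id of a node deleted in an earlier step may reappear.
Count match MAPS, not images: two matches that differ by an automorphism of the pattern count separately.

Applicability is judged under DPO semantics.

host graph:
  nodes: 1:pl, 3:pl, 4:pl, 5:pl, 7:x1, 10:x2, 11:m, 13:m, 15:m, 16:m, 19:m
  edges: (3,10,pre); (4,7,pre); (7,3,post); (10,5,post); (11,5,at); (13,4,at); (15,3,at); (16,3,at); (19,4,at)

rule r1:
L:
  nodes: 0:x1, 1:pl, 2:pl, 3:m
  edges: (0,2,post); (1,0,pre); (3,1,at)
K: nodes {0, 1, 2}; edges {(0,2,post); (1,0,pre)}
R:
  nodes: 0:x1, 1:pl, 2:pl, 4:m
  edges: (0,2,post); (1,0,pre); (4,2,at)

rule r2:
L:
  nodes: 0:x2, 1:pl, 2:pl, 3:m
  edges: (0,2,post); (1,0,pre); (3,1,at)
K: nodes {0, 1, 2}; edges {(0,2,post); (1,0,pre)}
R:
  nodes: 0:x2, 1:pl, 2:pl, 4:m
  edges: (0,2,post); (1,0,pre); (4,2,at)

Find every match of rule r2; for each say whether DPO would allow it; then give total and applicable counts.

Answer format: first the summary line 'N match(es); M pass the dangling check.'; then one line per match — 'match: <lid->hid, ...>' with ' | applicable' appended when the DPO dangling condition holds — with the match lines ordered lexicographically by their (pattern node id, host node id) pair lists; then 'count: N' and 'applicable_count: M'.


2 match(es); 2 pass the dangling check.
match: 0->10, 1->3, 2->5, 3->15 | applicable
match: 0->10, 1->3, 2->5, 3->16 | applicable
count: 2
applicable_count: 2


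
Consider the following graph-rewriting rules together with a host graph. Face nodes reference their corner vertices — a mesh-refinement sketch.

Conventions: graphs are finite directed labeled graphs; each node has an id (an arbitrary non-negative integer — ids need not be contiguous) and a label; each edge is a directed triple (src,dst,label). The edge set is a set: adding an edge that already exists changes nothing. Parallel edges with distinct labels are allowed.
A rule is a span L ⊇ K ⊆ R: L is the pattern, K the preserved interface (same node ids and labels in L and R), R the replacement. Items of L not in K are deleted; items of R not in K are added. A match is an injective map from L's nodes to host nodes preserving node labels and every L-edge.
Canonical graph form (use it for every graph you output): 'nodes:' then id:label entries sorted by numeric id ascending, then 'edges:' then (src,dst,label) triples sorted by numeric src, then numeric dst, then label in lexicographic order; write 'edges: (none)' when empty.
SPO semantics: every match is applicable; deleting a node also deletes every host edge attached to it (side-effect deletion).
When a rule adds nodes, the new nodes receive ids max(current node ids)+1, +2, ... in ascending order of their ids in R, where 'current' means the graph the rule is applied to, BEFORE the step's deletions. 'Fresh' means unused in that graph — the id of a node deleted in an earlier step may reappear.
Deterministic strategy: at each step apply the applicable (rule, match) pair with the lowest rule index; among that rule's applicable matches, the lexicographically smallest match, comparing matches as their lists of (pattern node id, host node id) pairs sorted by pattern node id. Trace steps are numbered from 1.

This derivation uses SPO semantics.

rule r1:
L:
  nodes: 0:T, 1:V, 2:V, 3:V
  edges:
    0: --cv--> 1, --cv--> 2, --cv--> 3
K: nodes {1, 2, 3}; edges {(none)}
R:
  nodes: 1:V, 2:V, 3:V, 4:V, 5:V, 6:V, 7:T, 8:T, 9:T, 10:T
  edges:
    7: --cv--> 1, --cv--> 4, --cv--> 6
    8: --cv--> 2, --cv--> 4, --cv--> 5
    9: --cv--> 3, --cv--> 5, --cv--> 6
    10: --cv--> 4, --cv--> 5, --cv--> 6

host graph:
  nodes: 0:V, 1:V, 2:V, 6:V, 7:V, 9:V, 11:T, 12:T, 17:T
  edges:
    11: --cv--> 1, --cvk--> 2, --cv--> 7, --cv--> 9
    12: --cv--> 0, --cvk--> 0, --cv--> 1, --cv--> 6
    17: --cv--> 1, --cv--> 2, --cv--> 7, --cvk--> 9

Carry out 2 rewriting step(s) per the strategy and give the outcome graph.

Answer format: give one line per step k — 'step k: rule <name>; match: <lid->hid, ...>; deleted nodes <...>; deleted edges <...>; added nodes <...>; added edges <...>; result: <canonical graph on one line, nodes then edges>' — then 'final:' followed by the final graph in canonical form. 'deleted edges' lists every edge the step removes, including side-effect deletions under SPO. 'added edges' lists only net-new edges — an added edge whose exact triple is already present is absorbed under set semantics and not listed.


step 1: rule r1; match: 0->11, 1->1, 2->7, 3->9; deleted nodes 11; deleted edges (11,1,cv); (11,2,cvk); (11,7,cv); (11,9,cv); added nodes 18, 19, 20, 21, 22, 23, 24; added edges (21,1,cv); (21,18,cv); (21,20,cv); (22,7,cv); (22,18,cv); (22,19,cv); (23,9,cv); (23,19,cv); (23,20,cv); (24,18,cv); (24,19,cv); (24,20,cv); result: nodes: 0:V, 1:V, 2:V, 6:V, 7:V, 9:V, 12:T, 17:T, 18:V, 19:V, 20:V, 21:T, 22:T, 23:T, 24:T edges: (12,0,cv); (12,0,cvk); (12,1,cv); (12,6,cv); (17,1,cv); (17,2,cv); (17,7,cv); (17,9,cvk); (21,1,cv); (21,18,cv); (21,20,cv); (22,7,cv); (22,18,cv); (22,19,cv); (23,9,cv); (23,19,cv); (23,20,cv); (24,18,cv); (24,19,cv); (24,20,cv)
step 2: rule r1; match: 0->12, 1->0, 2->1, 3->6; deleted nodes 12; deleted edges (12,0,cv); (12,0,cvk); (12,1,cv); (12,6,cv); added nodes 25, 26, 27, 28, 29, 30, 31; added edges (28,0,cv); (28,25,cv); (28,27,cv); (29,1,cv); (29,25,cv); (29,26,cv); (30,6,cv); (30,26,cv); (30,27,cv); (31,25,cv); (31,26,cv); (31,27,cv); result: nodes: 0:V, 1:V, 2:V, 6:V, 7:V, 9:V, 17:T, 18:V, 19:V, 20:V, 21:T, 22:T, 23:T, 24:T, 25:V, 26:V, 27:V, 28:T, 29:T, 30:T, 31:T edges: (17,1,cv); (17,2,cv); (17,7,cv); (17,9,cvk); (21,1,cv); (21,18,cv); (21,20,cv); (22,7,cv); (22,18,cv); (22,19,cv); (23,9,cv); (23,19,cv); (23,20,cv); (24,18,cv); (24,19,cv); (24,20,cv); (28,0,cv); (28,25,cv); (28,27,cv); (29,1,cv); (29,25,cv); (29,26,cv); (30,6,cv); (30,26,cv); (30,27,cv); (31,25,cv); (31,26,cv); (31,27,cv)
final:
nodes: 0:V, 1:V, 2:V, 6:V, 7:V, 9:V, 17:T, 18:V, 19:V, 20:V, 21:T, 22:T, 23:T, 24:T, 25:V, 26:V, 27:V, 28:T, 29:T, 30:T, 31:T
edges: (17,1,cv); (17,2,cv); (17,7,cv); (17,9,cvk); (21,1,cv); (21,18,cv); (21,20,cv); (22,7,cv); (22,18,cv); (22,19,cv); (23,9,cv); (23,19,cv); (23,20,cv); (24,18,cv); (24,19,cv); (24,20,cv); (28,0,cv); (28,25,cv); (28,27,cv); (29,1,cv); (29,25,cv); (29,26,cv); (30,6,cv); (30,26,cv); (30,27,cv); (31,25,cv); (31,26,cv); (31,27,cv)


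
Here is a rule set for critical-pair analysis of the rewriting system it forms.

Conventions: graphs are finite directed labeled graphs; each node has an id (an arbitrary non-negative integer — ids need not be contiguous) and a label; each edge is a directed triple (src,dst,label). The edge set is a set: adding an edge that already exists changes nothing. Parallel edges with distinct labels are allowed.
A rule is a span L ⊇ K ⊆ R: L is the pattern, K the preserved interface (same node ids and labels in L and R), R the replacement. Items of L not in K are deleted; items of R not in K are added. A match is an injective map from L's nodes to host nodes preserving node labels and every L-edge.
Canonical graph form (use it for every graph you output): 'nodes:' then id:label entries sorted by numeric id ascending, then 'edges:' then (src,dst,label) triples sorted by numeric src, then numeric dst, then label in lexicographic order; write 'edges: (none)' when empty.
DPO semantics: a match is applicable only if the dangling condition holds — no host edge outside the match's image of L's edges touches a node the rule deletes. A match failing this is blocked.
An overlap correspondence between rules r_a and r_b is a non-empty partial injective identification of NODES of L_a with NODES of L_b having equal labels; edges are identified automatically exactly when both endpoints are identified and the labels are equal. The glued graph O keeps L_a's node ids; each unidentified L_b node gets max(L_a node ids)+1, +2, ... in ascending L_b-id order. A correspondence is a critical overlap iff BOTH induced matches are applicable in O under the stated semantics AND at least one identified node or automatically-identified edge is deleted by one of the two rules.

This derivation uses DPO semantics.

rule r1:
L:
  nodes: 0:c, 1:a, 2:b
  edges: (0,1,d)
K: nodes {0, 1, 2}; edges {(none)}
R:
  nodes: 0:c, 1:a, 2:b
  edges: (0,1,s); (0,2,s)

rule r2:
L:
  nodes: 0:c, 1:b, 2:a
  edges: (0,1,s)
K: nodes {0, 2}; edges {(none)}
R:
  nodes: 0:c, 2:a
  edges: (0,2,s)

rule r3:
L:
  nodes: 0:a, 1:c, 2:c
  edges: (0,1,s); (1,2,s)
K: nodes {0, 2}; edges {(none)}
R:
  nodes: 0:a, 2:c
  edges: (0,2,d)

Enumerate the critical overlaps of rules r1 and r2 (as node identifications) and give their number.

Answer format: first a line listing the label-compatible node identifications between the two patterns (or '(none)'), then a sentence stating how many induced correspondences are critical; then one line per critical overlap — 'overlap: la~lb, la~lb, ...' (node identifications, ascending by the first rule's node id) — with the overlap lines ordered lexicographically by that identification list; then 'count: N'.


label-compatible node identifications between L(r1) and L(r2): 0~0, 1~2, 2~1
4 of the induced correspondences are critical overlaps of r1 and r2.
overlap: 0~0, 1~2, 2~1
overlap: 0~0, 2~1
overlap: 1~2, 2~1
overlap: 2~1
count: 4


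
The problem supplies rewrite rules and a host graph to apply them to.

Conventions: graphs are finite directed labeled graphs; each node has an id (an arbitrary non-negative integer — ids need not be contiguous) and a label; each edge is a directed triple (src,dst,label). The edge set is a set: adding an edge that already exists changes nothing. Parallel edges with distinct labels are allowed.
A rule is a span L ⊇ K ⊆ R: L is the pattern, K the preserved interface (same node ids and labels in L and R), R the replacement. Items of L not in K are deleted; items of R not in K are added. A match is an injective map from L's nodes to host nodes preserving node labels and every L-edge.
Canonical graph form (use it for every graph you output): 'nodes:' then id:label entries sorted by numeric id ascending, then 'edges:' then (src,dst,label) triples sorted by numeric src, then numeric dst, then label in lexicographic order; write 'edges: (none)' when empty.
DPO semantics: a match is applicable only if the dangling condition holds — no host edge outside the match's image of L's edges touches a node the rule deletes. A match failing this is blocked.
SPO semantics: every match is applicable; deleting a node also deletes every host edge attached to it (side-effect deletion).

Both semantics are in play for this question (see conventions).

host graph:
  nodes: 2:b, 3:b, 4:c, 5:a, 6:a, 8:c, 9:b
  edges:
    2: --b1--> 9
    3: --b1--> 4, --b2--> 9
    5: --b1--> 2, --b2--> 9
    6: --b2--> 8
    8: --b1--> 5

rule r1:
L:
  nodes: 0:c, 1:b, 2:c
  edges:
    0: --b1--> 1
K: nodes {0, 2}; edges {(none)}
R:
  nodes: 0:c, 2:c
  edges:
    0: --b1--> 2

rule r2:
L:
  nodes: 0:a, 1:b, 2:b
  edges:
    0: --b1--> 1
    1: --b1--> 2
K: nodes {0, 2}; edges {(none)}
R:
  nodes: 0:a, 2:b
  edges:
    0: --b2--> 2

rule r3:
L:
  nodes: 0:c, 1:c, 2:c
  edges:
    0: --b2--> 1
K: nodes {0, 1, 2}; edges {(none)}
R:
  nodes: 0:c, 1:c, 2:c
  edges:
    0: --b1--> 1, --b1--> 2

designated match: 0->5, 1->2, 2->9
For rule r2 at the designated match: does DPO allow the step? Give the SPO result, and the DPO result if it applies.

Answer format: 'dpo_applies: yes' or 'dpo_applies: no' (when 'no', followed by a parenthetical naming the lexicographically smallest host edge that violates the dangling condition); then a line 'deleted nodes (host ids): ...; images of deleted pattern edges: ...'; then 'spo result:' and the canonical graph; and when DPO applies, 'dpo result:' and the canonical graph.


dpo_applies: yes
deleted nodes (host ids): 2; images of deleted pattern edges: (2,9,b1); (5,2,b1)
spo result:
nodes: 3:b, 4:c, 5:a, 6:a, 8:c, 9:b
edges: (3,4,b1); (3,9,b2); (5,9,b2); (6,8,b2); (8,5,b1)
dpo result:
nodes: 3:b, 4:c, 5:a, 6:a, 8:c, 9:b
edges: (3,4,b1); (3,9,b2); (5,9,b2); (6,8,b2); (8,5,b1)
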